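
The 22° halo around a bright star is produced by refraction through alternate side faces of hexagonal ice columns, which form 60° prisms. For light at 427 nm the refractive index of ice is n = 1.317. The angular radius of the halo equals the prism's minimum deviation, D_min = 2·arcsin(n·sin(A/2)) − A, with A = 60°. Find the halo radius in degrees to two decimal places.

n·sin(A/2) = 1.317 × sin 30° = 1.317 × 0.5000 = 0.6585.
D_min = 2·arcsin(0.6585) − 60° = 2 × 41.186° − 60° = 22.371°.

22.37°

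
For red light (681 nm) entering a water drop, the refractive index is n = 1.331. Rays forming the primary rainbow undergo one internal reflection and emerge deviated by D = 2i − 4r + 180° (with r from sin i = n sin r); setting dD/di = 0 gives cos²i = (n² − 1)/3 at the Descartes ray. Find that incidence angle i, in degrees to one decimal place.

cos²i = (1.331² − 1)/3 = (1.77156 − 1)/3 = 0.25719.
cos i = 0.50714, so i = 59.527°.

59.5°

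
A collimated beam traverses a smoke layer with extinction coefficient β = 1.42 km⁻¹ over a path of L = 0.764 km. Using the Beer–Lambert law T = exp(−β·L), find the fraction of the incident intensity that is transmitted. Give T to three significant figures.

τ = β·L = 1.42 × 0.764 = 1.0849.
T = exp(−1.0849) = 0.3379.

0.338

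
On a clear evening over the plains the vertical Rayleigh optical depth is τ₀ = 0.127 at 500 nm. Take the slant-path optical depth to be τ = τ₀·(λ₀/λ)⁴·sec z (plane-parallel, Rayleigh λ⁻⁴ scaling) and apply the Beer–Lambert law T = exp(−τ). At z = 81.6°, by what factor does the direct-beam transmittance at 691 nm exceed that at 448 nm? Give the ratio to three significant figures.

Airmass: sec 81.6° = 6.8454.
τ(691 nm) = 0.127 × (500/691)⁴ × 6.8454 = 0.127 × 0.2741 × 6.8454 = 0.2383.
τ(448 nm) = 0.127 × (500/448)⁴ × 6.8454 = 0.127 × 1.5516 × 6.8454 = 1.3489.
T(691)/T(448) = exp(τ_B − τ_A) = exp(1.1105) = 3.0360.

3.04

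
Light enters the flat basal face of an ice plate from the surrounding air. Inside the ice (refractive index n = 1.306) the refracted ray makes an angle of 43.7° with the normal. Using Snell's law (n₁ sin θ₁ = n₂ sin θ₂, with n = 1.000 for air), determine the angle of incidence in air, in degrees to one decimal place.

Snell: sin θ_i = n · sin θ_r = 1.306 × sin 43.7° = 1.306 × 0.6909 = 0.9023.
θ_i = arcsin(0.9023) = 64.46°.

64.5°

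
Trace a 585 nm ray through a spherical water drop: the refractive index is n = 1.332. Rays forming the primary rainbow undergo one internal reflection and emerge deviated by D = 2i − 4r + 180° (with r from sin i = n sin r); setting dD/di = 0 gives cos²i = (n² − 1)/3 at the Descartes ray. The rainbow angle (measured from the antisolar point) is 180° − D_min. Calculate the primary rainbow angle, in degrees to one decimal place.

42.2°

cos²i = (1.77422 − 1)/3 = 0.25807; i = arccos(0.50801) = 59.469°.
sin r = sin 59.469°/1.332 = 0.64666; r = 40.290°.
D_min = 2·59.469° − 4·40.290° + 180° = 137.776°.
Rainbow angle = 180° − D_min = 42.224°.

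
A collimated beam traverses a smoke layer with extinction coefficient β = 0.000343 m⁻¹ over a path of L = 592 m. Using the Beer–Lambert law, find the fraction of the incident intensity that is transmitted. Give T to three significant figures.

0.816

τ = β·L = 0.000343 × 592 = 0.2031.
T = exp(−0.2031) = 0.8162.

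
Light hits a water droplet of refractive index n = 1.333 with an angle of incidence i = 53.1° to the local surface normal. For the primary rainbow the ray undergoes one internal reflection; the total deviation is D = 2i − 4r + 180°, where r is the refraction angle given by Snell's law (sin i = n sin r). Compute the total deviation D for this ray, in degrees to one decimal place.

sin r = sin 53.1° / 1.333 = 0.7997/1.333 = 0.5999; r = 36.86°.
D = 2·53.1° − 4·36.86° + 180° = 106.20° − 147.45° + 180° = 138.75°.

138.7°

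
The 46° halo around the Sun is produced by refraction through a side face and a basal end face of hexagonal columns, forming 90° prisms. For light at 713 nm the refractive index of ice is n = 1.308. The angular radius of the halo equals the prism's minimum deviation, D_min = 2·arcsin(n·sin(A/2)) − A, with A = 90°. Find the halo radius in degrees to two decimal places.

n·sin(A/2) = 1.308 × sin 45° = 1.308 × 0.7071 = 0.9249.
D_min = 2·arcsin(0.9249) − 90° = 2 × 67.653° − 90° = 45.305°.

45.31°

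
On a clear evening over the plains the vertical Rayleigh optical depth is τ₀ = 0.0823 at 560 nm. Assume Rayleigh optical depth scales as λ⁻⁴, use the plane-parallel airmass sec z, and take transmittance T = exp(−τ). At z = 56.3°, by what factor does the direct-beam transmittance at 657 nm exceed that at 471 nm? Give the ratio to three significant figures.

Airmass: sec 56.3° = 1.8023.
τ(657 nm) = 0.0823 × (560/657)⁴ × 1.8023 = 0.0823 × 0.5278 × 1.8023 = 0.0783.
τ(471 nm) = 0.0823 × (560/471)⁴ × 1.8023 = 0.0823 × 1.9983 × 1.8023 = 0.2964.
T(657)/T(471) = exp(τ_B − τ_A) = exp(0.2181) = 1.2437.

1.24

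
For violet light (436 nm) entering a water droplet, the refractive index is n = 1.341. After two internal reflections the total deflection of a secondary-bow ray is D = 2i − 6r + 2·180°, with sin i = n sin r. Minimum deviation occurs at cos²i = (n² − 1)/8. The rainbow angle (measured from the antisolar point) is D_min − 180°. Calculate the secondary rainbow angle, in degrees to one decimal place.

53.0°

cos²i = (1.79828 − 1)/8 = 0.09979; i = arccos(0.31589) = 71.586°.
sin r = sin 71.586°/1.341 = 0.70753; r = 45.034°.
D_min = 2·71.586° − 6·45.034° + 360° = 232.966°.
Rainbow angle = D_min − 180° = 52.966°.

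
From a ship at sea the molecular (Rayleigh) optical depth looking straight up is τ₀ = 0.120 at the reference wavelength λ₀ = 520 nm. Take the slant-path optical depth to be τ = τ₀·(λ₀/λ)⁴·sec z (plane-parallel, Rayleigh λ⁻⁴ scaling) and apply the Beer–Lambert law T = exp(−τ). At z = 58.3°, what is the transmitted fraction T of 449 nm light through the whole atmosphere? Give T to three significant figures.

0.663

sec 58.3° = 1.9031.
τ = 0.120 × (520/449)⁴ × 1.9031 = 0.120 × 1.7990 × 1.9031 = 0.4108.
T = exp(−0.4108) = 0.6631.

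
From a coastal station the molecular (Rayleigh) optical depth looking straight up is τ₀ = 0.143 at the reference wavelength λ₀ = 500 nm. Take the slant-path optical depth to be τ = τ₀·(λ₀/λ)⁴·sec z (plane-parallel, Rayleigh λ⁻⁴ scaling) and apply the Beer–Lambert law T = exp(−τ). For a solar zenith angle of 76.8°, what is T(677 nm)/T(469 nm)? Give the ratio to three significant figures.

1.86

Airmass: sec 76.8° = 4.3792.
τ(677 nm) = 0.143 × (500/677)⁴ × 4.3792 = 0.143 × 0.2975 × 4.3792 = 0.1863.
τ(469 nm) = 0.143 × (500/469)⁴ × 4.3792 = 0.143 × 1.2918 × 4.3792 = 0.8090.
T(677)/T(469) = exp(τ_B − τ_A) = exp(0.6226) = 1.8638.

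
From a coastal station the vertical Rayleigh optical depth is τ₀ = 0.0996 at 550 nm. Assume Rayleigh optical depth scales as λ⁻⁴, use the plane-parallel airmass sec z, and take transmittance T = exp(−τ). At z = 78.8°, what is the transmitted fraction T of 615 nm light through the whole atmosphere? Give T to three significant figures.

sec 78.8° = 5.1484.
τ = 0.0996 × (550/615)⁴ × 5.1484 = 0.0996 × 0.6397 × 5.1484 = 0.3280.
T = exp(−0.3280) = 0.7204.

0.720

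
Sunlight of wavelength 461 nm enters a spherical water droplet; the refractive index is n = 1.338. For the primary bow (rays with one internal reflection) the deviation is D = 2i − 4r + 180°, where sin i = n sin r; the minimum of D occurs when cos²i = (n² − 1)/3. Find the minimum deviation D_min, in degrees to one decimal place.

cos²i = (1.79024 − 1)/3 = 0.26341; i = arccos(0.51324) = 59.120°.
sin r = sin 59.120°/1.338 = 0.64144; r = 39.899°.
D_min = 2·59.120° − 4·39.899° + 180° = 138.643°.

138.6°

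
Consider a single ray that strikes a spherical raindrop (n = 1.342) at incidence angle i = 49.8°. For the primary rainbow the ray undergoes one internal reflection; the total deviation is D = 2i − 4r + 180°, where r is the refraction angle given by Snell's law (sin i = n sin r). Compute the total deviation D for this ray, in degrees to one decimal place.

sin r = sin 49.8° / 1.342 = 0.7638/1.342 = 0.5691; r = 34.69°.
D = 2·49.8° − 4·34.69° + 180° = 99.60° − 138.76° + 180° = 140.84°.

140.8°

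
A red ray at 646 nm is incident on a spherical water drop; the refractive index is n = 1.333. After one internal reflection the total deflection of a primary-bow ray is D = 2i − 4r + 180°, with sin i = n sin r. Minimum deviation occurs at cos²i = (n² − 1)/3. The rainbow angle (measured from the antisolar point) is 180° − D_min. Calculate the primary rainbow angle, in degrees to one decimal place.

42.1°

cos²i = (1.77689 − 1)/3 = 0.25896; i = arccos(0.50888) = 59.410°.
sin r = sin 59.410°/1.333 = 0.64579; r = 40.225°.
D_min = 2·59.410° − 4·40.225° + 180° = 137.922°.
Rainbow angle = 180° − D_min = 42.078°.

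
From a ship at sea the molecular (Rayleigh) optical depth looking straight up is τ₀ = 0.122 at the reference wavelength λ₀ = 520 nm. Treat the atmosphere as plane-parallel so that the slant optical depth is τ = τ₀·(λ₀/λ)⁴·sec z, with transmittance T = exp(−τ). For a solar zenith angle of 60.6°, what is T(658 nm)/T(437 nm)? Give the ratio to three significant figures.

1.49

Airmass: sec 60.6° = 2.0371.
τ(658 nm) = 0.122 × (520/658)⁴ × 2.0371 = 0.122 × 0.3900 × 2.0371 = 0.0969.
τ(437 nm) = 0.122 × (520/437)⁴ × 2.0371 = 0.122 × 2.0049 × 2.0371 = 0.4983.
T(658)/T(437) = exp(τ_B − τ_A) = exp(0.4013) = 1.4938.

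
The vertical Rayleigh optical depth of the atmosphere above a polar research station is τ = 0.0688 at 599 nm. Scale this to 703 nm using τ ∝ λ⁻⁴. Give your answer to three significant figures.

τ(703 nm) = τ(599 nm) × (599/703)⁴ = 0.0688 × (0.8521)⁴ = 0.0688 × 0.5271 = 0.0363.

0.0363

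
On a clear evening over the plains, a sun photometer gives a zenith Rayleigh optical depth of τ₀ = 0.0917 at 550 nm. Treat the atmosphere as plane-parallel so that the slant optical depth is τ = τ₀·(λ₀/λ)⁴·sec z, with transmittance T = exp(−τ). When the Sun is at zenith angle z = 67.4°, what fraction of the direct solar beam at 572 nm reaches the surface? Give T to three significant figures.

sec 67.4° = 2.6022.
τ = 0.0917 × (550/572)⁴ × 2.6022 = 0.0917 × 0.8548 × 2.6022 = 0.2040.
T = exp(−0.2040) = 0.8155.

0.815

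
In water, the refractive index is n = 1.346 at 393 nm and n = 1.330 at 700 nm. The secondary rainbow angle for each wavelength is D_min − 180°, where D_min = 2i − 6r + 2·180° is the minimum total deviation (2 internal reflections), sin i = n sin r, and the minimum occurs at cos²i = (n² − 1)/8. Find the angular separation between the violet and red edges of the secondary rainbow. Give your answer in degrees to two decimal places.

At 393 nm (n = 1.346): cos²i = 0.10146 → i = 71.426°, r = 44.768°, D_min = 234.241°, rainbow angle = 54.241°.
At 700 nm (n = 1.330): cos²i = 0.09611 → i = 71.940°, r = 45.630°, D_min = 230.101°, rainbow angle = 50.101°.
Angular width = |54.241° − 50.101°| = 4.140°.

4.14°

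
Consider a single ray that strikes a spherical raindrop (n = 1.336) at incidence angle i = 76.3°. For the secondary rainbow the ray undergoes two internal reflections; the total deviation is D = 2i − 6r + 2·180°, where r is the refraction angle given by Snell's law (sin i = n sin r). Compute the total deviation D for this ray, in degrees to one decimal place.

sin r = sin 76.3° / 1.336 = 0.9715/1.336 = 0.7272; r = 46.65°.
D = 2·76.3° − 6·46.65° + 2·180° = 152.60° − 279.92° + 360° = 232.68°.

232.7°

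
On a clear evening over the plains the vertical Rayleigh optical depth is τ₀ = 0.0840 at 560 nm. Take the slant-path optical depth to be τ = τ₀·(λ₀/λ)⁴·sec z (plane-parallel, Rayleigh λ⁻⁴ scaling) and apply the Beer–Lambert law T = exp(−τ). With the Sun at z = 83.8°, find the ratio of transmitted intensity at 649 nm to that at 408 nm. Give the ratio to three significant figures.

10.3

Airmass: sec 83.8° = 9.2593.
τ(649 nm) = 0.0840 × (560/649)⁴ × 9.2593 = 0.0840 × 0.5543 × 9.2593 = 0.4312.
τ(408 nm) = 0.0840 × (560/408)⁴ × 9.2593 = 0.0840 × 3.5490 × 9.2593 = 2.7604.
T(649)/T(408) = exp(τ_B − τ_A) = exp(2.3292) = 10.2700.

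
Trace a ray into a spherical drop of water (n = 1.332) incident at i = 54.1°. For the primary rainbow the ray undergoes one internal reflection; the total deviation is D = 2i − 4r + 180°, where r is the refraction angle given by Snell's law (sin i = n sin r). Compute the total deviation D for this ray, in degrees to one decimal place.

138.4°

sin r = sin 54.1° / 1.332 = 0.8100/1.332 = 0.6081; r = 37.46°.
D = 2·54.1° − 4·37.46° + 180° = 108.20° − 149.82° + 180° = 138.38°.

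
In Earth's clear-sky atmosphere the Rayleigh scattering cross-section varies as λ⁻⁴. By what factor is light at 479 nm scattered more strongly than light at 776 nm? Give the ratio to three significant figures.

Rayleigh scattering ∝ λ⁻⁴, so the ratio of coefficients is the inverse fourth power of the wavelength ratio.
σ(479)/σ(776) = (776/479)⁴ = (1.6200)⁴ = 6.888.

6.89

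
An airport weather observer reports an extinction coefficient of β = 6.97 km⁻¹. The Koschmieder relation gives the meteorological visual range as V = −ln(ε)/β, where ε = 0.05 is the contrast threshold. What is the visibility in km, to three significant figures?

0.430 km

V = −ln(0.05) / 6.97 = 2.996 / 6.97 = 0.4298 km.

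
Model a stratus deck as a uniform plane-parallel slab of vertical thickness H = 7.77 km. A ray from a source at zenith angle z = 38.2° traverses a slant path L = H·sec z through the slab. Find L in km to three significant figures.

9.89 km

sec z = 1/cos 38.2° = 1.2725.
L = 7.77 × 1.2725 = 9.887 km.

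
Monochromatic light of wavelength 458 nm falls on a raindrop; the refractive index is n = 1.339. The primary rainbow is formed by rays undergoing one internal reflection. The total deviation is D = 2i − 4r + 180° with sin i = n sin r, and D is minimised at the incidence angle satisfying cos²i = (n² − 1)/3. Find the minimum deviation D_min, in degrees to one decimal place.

cos²i = (1.79292 − 1)/3 = 0.26431; i = arccos(0.51411) = 59.062°.
sin r = sin 59.062°/1.339 = 0.64057; r = 39.834°.
D_min = 2·59.062° − 4·39.834° + 180° = 138.786°.

138.8°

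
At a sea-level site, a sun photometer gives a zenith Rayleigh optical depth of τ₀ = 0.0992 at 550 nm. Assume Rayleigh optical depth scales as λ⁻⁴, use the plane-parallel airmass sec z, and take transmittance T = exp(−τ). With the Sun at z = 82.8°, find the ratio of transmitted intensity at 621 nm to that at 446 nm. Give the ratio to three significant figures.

Airmass: sec 82.8° = 7.9787.
τ(621 nm) = 0.0992 × (550/621)⁴ × 7.9787 = 0.0992 × 0.6153 × 7.9787 = 0.4870.
τ(446 nm) = 0.0992 × (550/446)⁴ × 7.9787 = 0.0992 × 2.3127 × 7.9787 = 1.8304.
T(621)/T(446) = exp(τ_B − τ_A) = exp(1.3434) = 3.8322.

3.83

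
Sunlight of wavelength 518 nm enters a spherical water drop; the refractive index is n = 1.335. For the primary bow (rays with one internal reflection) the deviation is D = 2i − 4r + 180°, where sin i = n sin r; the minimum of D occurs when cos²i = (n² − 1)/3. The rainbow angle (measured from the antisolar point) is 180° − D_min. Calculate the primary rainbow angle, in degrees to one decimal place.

41.8°

cos²i = (1.78222 − 1)/3 = 0.26074; i = arccos(0.51063) = 59.294°.
sin r = sin 59.294°/1.335 = 0.64405; r = 40.094°.
D_min = 2·59.294° − 4·40.094° + 180° = 138.212°.
Rainbow angle = 180° − D_min = 41.788°.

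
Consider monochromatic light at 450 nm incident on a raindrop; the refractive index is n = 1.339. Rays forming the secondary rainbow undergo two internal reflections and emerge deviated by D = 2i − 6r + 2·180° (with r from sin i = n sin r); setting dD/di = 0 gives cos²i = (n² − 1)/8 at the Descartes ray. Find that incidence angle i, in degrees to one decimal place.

71.6°

cos²i = (1.339² − 1)/8 = (1.79292 − 1)/8 = 0.09912.
cos i = 0.31483, so i = 71.650°.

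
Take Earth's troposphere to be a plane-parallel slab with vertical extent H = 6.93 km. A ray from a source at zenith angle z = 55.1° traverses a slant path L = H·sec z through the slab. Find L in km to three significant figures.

12.1 km

sec z = 1/cos 55.1° = 1.7478.
L = 6.93 × 1.7478 = 12.112 km.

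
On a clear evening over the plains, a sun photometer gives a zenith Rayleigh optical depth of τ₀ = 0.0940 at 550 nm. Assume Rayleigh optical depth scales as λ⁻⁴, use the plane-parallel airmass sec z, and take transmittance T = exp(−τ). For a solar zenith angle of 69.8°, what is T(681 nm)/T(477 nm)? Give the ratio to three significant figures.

Airmass: sec 69.8° = 2.8960.
τ(681 nm) = 0.0940 × (550/681)⁴ × 2.8960 = 0.0940 × 0.4255 × 2.8960 = 0.1158.
τ(477 nm) = 0.0940 × (550/477)⁴ × 2.8960 = 0.0940 × 1.7676 × 2.8960 = 0.4812.
T(681)/T(477) = exp(τ_B − τ_A) = exp(0.3654) = 1.4410.

1.44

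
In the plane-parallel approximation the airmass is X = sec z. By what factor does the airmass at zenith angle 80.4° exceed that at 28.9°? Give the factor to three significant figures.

X(80.4°)/X(28.9°) = sec 80.4° / sec 28.9° = cos 28.9° / cos 80.4° = 0.8755/0.1668 = 5.2496.

5.25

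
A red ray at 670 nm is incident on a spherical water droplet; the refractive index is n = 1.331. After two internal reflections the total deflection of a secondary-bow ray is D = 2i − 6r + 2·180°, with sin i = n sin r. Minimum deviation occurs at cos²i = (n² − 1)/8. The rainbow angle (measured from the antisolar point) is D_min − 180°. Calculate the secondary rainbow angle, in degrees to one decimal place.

cos²i = (1.77156 − 1)/8 = 0.09645; i = arccos(0.31056) = 71.907°.
sin r = sin 71.907°/1.331 = 0.71417; r = 45.575°.
D_min = 2·71.907° − 6·45.575° + 360° = 230.365°.
Rainbow angle = D_min − 180° = 50.365°.

50.4°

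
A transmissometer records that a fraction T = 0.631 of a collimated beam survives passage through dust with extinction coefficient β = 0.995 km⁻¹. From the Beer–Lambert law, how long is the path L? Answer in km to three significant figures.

0.463 km

Beer–Lambert: T = exp(−βL) ⇒ L = −ln(T)/β = −ln(0.631)/0.995 = 0.4604/0.995 = 0.4628 km.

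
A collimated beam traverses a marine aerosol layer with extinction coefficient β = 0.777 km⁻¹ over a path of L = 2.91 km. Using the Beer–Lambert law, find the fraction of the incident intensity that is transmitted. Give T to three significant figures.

0.104

τ = β·L = 0.777 × 2.91 = 2.2611.
T = exp(−2.2611) = 0.1042.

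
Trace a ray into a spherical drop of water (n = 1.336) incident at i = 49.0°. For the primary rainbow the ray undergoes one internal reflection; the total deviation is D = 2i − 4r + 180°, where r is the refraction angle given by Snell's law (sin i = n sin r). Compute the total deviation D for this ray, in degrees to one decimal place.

sin r = sin 49.0° / 1.336 = 0.7547/1.336 = 0.5649; r = 34.40°.
D = 2·49.0° − 4·34.40° + 180° = 98.00° − 137.58° + 180° = 140.42°.

140.4°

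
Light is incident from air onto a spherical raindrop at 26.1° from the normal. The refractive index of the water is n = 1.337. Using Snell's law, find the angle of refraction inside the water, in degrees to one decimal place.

Snell: sin θ_r = sin θ_i / n = sin 26.1° / 1.337 = 0.4399 / 1.337 = 0.3290.
θ_r = arcsin(0.3290) = 19.21°.

19.2°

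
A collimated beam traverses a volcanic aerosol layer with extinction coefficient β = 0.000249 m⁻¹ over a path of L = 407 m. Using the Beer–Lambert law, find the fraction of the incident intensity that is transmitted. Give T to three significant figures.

0.904

τ = β·L = 0.000249 × 407 = 0.1013.
T = exp(−0.1013) = 0.9036.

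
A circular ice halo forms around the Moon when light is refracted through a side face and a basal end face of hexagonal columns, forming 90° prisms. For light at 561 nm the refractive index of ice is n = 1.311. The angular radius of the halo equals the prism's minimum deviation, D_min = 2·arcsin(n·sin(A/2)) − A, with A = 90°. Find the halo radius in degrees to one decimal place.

n·sin(A/2) = 1.311 × sin 45° = 1.311 × 0.7071 = 0.9270.
D_min = 2·arcsin(0.9270) − 90° = 2 × 67.974° − 90° = 45.949°.

45.9°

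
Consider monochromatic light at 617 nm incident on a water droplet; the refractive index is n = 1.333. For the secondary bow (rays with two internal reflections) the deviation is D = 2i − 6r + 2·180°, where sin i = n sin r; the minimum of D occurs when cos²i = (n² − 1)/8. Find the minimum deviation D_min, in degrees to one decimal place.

230.9°

cos²i = (1.77689 − 1)/8 = 0.09711; i = arccos(0.31163) = 71.843°.
sin r = sin 71.843°/1.333 = 0.71283; r = 45.466°.
D_min = 2·71.843° − 6·45.466° + 360° = 230.891°.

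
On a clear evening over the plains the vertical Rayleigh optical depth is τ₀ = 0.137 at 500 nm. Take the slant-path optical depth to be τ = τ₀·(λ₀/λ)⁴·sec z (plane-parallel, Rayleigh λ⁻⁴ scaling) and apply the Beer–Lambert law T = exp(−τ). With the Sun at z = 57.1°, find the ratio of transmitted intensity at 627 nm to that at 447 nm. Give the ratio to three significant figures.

1.34

Airmass: sec 57.1° = 1.8410.
τ(627 nm) = 0.137 × (500/627)⁴ × 1.8410 = 0.137 × 0.4044 × 1.8410 = 0.1020.
τ(447 nm) = 0.137 × (500/447)⁴ × 1.8410 = 0.137 × 1.5655 × 1.8410 = 0.3948.
T(627)/T(447) = exp(τ_B − τ_A) = exp(0.2929) = 1.3402.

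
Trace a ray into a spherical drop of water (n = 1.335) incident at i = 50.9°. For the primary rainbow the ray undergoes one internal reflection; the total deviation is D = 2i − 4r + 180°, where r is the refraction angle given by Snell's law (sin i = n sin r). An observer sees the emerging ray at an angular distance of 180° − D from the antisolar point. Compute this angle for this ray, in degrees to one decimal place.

40.4°

sin r = sin 50.9° / 1.335 = 0.7760/1.335 = 0.5813; r = 35.54°.
D = 2·50.9° − 4·35.54° + 180° = 101.80° − 142.17° + 180° = 139.63°.
Angle from antisolar point = 180° − D = 40.37°.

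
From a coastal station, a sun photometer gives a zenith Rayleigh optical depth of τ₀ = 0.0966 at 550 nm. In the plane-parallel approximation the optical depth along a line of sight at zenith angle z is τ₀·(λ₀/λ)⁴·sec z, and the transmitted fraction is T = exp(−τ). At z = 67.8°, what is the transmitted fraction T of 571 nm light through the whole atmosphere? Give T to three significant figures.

sec 67.8° = 2.6466.
τ = 0.0966 × (550/571)⁴ × 2.6466 = 0.0966 × 0.8608 × 2.6466 = 0.2201.
T = exp(−0.2201) = 0.8025.

0.802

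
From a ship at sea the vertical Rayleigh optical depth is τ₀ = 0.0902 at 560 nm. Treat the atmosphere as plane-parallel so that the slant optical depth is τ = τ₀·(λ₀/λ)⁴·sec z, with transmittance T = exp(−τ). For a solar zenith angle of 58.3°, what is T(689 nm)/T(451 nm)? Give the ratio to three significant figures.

1.40

Airmass: sec 58.3° = 1.9031.
τ(689 nm) = 0.0902 × (560/689)⁴ × 1.9031 = 0.0902 × 0.4364 × 1.9031 = 0.0749.
τ(451 nm) = 0.0902 × (560/451)⁴ × 1.9031 = 0.0902 × 2.3771 × 1.9031 = 0.4080.
T(689)/T(451) = exp(τ_B − τ_A) = exp(0.3331) = 1.3953.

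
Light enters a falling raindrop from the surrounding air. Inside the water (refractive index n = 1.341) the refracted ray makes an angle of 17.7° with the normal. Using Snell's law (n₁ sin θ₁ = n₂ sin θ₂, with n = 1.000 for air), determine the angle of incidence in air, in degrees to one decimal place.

24.1°

Snell: sin θ_i = n · sin θ_r = 1.341 × sin 17.7° = 1.341 × 0.3040 = 0.4077.
θ_i = arcsin(0.4077) = 24.06°.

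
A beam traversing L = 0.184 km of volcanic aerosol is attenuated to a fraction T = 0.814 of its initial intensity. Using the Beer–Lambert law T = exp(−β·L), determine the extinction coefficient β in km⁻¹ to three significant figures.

1.12 km⁻¹

Beer–Lambert: T = exp(−βL) ⇒ β = −ln(T)/L = −ln(0.814)/0.184 = 0.2058/0.184 = 1.118 km⁻¹.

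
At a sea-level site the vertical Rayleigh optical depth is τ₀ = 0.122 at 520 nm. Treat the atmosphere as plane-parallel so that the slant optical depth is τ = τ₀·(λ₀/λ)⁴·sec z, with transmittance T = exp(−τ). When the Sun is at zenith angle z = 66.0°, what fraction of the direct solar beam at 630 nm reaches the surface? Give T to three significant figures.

sec 66.0° = 2.4586.
τ = 0.122 × (520/630)⁴ × 2.4586 = 0.122 × 0.4641 × 2.4586 = 0.1392.
T = exp(−0.1392) = 0.8700.

0.870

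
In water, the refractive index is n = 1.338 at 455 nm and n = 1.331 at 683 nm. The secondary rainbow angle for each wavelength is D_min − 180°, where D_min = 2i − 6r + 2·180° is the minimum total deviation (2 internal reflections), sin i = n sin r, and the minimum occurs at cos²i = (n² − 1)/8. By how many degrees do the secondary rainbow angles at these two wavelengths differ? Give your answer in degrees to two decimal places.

1.83°

At 455 nm (n = 1.338): cos²i = 0.09878 → i = 71.682°, r = 45.195°, D_min = 232.193°, rainbow angle = 52.193°.
At 683 nm (n = 1.331): cos²i = 0.09645 → i = 71.907°, r = 45.575°, D_min = 230.365°, rainbow angle = 50.365°.
Angular width = |52.193° − 50.365°| = 1.828°.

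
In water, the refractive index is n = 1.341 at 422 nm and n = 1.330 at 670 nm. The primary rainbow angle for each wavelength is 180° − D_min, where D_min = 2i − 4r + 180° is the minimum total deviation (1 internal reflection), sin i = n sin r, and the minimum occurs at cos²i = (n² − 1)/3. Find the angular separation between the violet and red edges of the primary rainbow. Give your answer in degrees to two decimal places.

1.59°

At 422 nm (n = 1.341): cos²i = 0.26609 → i = 58.946°, r = 39.705°, D_min = 139.071°, rainbow angle = 40.929°.
At 670 nm (n = 1.330): cos²i = 0.25630 → i = 59.585°, r = 40.422°, D_min = 137.484°, rainbow angle = 42.516°.
Angular width = |40.929° − 42.516°| = 1.588°.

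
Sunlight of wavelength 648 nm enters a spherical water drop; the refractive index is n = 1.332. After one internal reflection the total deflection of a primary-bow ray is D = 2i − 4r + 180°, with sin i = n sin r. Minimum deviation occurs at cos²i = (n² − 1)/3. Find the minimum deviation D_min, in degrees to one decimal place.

cos²i = (1.77422 − 1)/3 = 0.25807; i = arccos(0.50801) = 59.469°.
sin r = sin 59.469°/1.332 = 0.64666; r = 40.290°.
D_min = 2·59.469° − 4·40.290° + 180° = 137.776°.

137.8°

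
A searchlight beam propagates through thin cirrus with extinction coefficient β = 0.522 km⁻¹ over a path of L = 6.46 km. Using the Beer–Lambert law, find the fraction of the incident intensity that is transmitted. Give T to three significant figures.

τ = β·L = 0.522 × 6.46 = 3.3721.
T = exp(−3.3721) = 0.0343.

0.0343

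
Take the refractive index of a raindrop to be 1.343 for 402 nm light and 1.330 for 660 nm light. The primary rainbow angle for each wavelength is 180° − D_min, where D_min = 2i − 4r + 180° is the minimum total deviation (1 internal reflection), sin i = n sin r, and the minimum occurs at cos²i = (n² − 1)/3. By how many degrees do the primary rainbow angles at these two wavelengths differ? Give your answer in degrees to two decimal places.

At 402 nm (n = 1.343): cos²i = 0.26788 → i = 58.830°, r = 39.577°, D_min = 139.354°, rainbow angle = 40.646°.
At 660 nm (n = 1.330): cos²i = 0.25630 → i = 59.585°, r = 40.422°, D_min = 137.484°, rainbow angle = 42.516°.
Angular width = |40.646° − 42.516°| = 1.871°.

1.87°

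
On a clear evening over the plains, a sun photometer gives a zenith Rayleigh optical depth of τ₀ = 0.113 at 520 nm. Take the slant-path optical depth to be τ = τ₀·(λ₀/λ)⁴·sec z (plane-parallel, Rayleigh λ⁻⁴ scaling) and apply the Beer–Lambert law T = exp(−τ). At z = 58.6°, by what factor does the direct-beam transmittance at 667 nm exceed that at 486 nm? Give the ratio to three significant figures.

1.23

Airmass: sec 58.6° = 1.9194.
τ(667 nm) = 0.113 × (520/667)⁴ × 1.9194 = 0.113 × 0.3694 × 1.9194 = 0.0801.
τ(486 nm) = 0.113 × (520/486)⁴ × 1.9194 = 0.113 × 1.3106 × 1.9194 = 0.2843.
T(667)/T(486) = exp(τ_B − τ_A) = exp(0.2041) = 1.2265.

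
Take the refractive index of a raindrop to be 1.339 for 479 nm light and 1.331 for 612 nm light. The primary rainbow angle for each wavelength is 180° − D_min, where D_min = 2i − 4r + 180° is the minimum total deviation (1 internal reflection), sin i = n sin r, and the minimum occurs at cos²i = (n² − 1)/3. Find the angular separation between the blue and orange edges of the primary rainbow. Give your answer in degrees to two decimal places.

1.16°

At 479 nm (n = 1.339): cos²i = 0.26431 → i = 59.062°, r = 39.834°, D_min = 138.786°, rainbow angle = 41.214°.
At 612 nm (n = 1.331): cos²i = 0.25719 → i = 59.527°, r = 40.356°, D_min = 137.630°, rainbow angle = 42.370°.
Angular width = |41.214° − 42.370°| = 1.156°.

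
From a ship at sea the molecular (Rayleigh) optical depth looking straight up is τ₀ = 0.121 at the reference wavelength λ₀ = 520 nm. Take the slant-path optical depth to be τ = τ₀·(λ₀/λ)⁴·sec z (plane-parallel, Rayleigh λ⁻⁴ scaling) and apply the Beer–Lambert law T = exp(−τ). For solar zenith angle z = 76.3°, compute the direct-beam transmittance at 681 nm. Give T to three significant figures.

0.841

sec 76.3° = 4.2223.
τ = 0.121 × (520/681)⁴ × 4.2223 = 0.121 × 0.3400 × 4.2223 = 0.1737.
T = exp(−0.1737) = 0.8406.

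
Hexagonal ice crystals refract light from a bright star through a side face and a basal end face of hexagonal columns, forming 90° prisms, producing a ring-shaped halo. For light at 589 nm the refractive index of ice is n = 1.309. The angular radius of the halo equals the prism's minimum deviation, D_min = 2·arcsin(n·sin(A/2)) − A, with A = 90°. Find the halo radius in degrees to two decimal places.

45.52°

n·sin(A/2) = 1.309 × sin 45° = 1.309 × 0.7071 = 0.9256.
D_min = 2·arcsin(0.9256) − 90° = 2 × 67.759° − 90° = 45.519°.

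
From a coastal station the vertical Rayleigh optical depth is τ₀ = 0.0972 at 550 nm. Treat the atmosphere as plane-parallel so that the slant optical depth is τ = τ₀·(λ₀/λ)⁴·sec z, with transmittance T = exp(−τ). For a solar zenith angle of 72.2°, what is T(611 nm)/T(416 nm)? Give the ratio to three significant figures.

2.14

Airmass: sec 72.2° = 3.2712.
τ(611 nm) = 0.0972 × (550/611)⁴ × 3.2712 = 0.0972 × 0.6566 × 3.2712 = 0.2088.
τ(416 nm) = 0.0972 × (550/416)⁴ × 3.2712 = 0.0972 × 3.0555 × 3.2712 = 0.9715.
T(611)/T(416) = exp(τ_B − τ_A) = exp(0.7628) = 2.1442.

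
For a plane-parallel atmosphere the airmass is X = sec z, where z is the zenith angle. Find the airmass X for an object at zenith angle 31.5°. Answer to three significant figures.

X = sec z = 1/cos 31.5° = 1/0.8526 = 1.1728.

1.17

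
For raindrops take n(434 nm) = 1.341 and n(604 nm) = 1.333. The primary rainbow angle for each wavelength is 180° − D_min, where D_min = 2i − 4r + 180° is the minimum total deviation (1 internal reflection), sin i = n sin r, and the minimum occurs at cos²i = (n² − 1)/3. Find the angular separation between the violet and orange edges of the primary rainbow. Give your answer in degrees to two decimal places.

1.15°

At 434 nm (n = 1.341): cos²i = 0.26609 → i = 58.946°, r = 39.705°, D_min = 139.071°, rainbow angle = 40.929°.
At 604 nm (n = 1.333): cos²i = 0.25896 → i = 59.410°, r = 40.225°, D_min = 137.922°, rainbow angle = 42.078°.
Angular width = |40.929° − 42.078°| = 1.149°.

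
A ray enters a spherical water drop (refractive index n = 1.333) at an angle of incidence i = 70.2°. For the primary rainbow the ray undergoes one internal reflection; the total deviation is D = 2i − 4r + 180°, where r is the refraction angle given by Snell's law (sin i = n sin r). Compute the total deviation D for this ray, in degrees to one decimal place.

140.8°

sin r = sin 70.2° / 1.333 = 0.9409/1.333 = 0.7058; r = 44.90°.
D = 2·70.2° − 4·44.90° + 180° = 140.40° − 179.59° + 180° = 140.81°.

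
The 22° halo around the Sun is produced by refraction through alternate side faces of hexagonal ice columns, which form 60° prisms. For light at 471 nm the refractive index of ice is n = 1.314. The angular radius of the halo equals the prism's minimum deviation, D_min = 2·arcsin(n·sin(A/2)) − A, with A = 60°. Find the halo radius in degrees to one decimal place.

22.1°

n·sin(A/2) = 1.314 × sin 30° = 1.314 × 0.5000 = 0.6570.
D_min = 2·arcsin(0.6570) − 60° = 2 × 41.071° − 60° = 22.143°.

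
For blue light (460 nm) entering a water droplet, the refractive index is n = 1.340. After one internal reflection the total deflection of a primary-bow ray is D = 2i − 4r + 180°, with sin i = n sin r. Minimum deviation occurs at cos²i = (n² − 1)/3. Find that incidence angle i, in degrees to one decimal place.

cos²i = (1.340² − 1)/3 = (1.79560 − 1)/3 = 0.26520.
cos i = 0.51498, so i = 59.004°.

59.0°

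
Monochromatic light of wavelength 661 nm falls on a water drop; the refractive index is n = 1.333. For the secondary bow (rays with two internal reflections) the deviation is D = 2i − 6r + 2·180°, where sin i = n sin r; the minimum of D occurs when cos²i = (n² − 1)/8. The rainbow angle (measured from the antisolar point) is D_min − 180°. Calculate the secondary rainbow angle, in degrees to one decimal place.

50.9°

cos²i = (1.77689 − 1)/8 = 0.09711; i = arccos(0.31163) = 71.843°.
sin r = sin 71.843°/1.333 = 0.71283; r = 45.466°.
D_min = 2·71.843° − 6·45.466° + 360° = 230.891°.
Rainbow angle = D_min − 180° = 50.891°.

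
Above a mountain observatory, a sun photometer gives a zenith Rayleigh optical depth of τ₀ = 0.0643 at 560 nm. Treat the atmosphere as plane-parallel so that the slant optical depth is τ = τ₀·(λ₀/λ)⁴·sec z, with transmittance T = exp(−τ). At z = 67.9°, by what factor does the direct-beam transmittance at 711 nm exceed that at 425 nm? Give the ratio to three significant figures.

Airmass: sec 67.9° = 2.6580.
τ(711 nm) = 0.0643 × (560/711)⁴ × 2.6580 = 0.0643 × 0.3848 × 2.6580 = 0.0658.
τ(425 nm) = 0.0643 × (560/425)⁴ × 2.6580 = 0.0643 × 3.0144 × 2.6580 = 0.5152.
T(711)/T(425) = exp(τ_B − τ_A) = exp(0.4494) = 1.5674.

1.57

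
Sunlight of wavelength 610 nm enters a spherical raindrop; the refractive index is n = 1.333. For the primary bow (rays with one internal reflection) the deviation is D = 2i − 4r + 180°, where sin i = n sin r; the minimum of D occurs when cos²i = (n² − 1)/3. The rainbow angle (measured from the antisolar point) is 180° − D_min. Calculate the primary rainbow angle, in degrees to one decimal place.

42.1°

cos²i = (1.77689 − 1)/3 = 0.25896; i = arccos(0.50888) = 59.410°.
sin r = sin 59.410°/1.333 = 0.64579; r = 40.225°.
D_min = 2·59.410° − 4·40.225° + 180° = 137.922°.
Rainbow angle = 180° − D_min = 42.078°.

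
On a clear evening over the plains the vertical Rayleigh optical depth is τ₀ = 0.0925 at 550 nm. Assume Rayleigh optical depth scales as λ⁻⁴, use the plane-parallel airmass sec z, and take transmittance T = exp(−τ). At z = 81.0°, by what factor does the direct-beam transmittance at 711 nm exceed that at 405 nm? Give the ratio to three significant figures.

Airmass: sec 81.0° = 6.3925.
τ(711 nm) = 0.0925 × (550/711)⁴ × 6.3925 = 0.0925 × 0.3581 × 6.3925 = 0.2117.
τ(405 nm) = 0.0925 × (550/405)⁴ × 6.3925 = 0.0925 × 3.4012 × 6.3925 = 2.0111.
T(711)/T(405) = exp(τ_B − τ_A) = exp(1.7994) = 6.0460.

6.05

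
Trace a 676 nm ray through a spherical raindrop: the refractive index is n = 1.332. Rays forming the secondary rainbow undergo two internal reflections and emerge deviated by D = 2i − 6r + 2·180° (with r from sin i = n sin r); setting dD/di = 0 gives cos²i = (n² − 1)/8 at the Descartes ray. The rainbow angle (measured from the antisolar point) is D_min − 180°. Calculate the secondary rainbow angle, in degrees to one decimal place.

cos²i = (1.77422 − 1)/8 = 0.09678; i = arccos(0.31109) = 71.875°.
sin r = sin 71.875°/1.332 = 0.71350; r = 45.520°.
D_min = 2·71.875° − 6·45.520° + 360° = 230.628°.
Rainbow angle = D_min − 180° = 50.628°.

50.6°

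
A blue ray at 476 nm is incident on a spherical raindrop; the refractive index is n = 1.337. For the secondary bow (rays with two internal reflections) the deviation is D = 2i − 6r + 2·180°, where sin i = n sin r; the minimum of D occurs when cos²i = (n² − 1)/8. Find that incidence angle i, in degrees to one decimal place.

71.7°

cos²i = (1.337² − 1)/8 = (1.78757 − 1)/8 = 0.09845.
cos i = 0.31376, so i = 71.714°.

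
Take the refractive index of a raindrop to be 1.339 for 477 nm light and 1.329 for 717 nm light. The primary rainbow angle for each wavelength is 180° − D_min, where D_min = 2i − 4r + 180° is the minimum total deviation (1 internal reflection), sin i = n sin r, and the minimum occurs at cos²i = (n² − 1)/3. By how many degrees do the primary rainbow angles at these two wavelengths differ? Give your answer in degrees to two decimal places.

1.45°

At 477 nm (n = 1.339): cos²i = 0.26431 → i = 59.062°, r = 39.834°, D_min = 138.786°, rainbow angle = 41.214°.
At 717 nm (n = 1.329): cos²i = 0.25541 → i = 59.643°, r = 40.487°, D_min = 137.337°, rainbow angle = 42.663°.
Angular width = |41.214° − 42.663°| = 1.450°.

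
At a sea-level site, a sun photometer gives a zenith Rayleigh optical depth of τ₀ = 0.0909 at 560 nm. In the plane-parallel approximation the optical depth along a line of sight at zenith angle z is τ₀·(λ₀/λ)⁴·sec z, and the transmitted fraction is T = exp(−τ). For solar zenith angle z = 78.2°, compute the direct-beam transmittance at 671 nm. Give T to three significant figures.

0.806

sec 78.2° = 4.8901.
τ = 0.0909 × (560/671)⁴ × 4.8901 = 0.0909 × 0.4851 × 4.8901 = 0.2156.
T = exp(−0.2156) = 0.8060.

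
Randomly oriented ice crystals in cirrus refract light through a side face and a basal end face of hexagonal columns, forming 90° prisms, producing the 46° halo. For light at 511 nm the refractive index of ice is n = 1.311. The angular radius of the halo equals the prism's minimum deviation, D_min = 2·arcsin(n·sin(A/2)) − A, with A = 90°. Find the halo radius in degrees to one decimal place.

n·sin(A/2) = 1.311 × sin 45° = 1.311 × 0.7071 = 0.9270.
D_min = 2·arcsin(0.9270) − 90° = 2 × 67.974° − 90° = 45.949°.

45.9°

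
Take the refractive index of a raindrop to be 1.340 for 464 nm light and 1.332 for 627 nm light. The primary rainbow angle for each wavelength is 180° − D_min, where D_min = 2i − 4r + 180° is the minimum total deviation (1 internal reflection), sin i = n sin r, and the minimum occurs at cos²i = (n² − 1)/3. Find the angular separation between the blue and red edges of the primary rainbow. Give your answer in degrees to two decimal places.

At 464 nm (n = 1.340): cos²i = 0.26520 → i = 59.004°, r = 39.770°, D_min = 138.929°, rainbow angle = 41.071°.
At 627 nm (n = 1.332): cos²i = 0.25807 → i = 59.469°, r = 40.290°, D_min = 137.776°, rainbow angle = 42.224°.
Angular width = |41.071° − 42.224°| = 1.153°.

1.15°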